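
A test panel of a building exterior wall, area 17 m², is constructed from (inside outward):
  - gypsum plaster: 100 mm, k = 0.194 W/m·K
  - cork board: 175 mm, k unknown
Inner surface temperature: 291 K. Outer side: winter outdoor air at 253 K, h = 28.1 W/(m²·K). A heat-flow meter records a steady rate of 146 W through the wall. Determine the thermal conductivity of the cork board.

Series thermal resistances:
R_gypsum plaster = L/(kA) = 0.1/(0.194×17) = 0.03032 K/W
R_outer film = 1/(h_o·A) = 1/(28.1×17) = 0.002093 K/W
Sum of known resistances R_other = 0.03241 K/W
Total R = ΔT/Q = 38/146 = 0.2603 K/W
R_cork board = R_total − R_other = 0.2279 K/W
k = L/(R·A) = 0.175/(0.2279×17)

k ≈ 0.0452 W/(m·K)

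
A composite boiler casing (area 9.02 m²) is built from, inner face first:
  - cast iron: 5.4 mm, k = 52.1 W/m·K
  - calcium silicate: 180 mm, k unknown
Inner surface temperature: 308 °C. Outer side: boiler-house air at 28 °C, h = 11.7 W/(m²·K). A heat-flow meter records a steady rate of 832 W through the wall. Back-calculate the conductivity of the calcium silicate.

k ≈ 0.061 W/(m·K)

Model the wall as resistances in series:
R_cast iron = L/(kA) = 0.0054/(52.1×9.02) = 1.149×10^-5 K/W
R_outer film = 1/(h_o·A) = 1/(11.7×9.02) = 0.009476 K/W
Sum of known resistances R_other = 0.009487 K/W
Total R = ΔT/Q = 280/832 = 0.3365 K/W
R_calcium silicate = R_total − R_other = 0.3271 K/W
k = L/(R·A) = 0.18/(0.3271×9.02)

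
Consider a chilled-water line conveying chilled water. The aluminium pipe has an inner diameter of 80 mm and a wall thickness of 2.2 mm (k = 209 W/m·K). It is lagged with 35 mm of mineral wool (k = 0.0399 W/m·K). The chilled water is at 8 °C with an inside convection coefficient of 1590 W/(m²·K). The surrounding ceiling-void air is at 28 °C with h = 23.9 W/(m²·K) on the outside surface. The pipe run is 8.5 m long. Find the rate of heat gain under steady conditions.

Treating each annulus and film as a series resistance:
R_inner film = 1/(h_i·2πr₁L) = 1/(1590×2π×0.04×8.5) = 2.944×10^-4 K/W
R_aluminium pipe wall = ln(42.2/40)/(2π×209×8.5) = 4.797×10^-6 K/W
R_mineral wool = ln(77.2/42.2)/(2π×0.0399×8.5) = 0.2834 K/W
R_outer film = 1/(h_o·2πr_oL) = 1/(23.9×2π×0.0772×8.5) = 0.01015 K/W
R_total = 0.2939 K/W
Q = ΔT/R_total = 20/0.2939

Q ≈ 68.1 W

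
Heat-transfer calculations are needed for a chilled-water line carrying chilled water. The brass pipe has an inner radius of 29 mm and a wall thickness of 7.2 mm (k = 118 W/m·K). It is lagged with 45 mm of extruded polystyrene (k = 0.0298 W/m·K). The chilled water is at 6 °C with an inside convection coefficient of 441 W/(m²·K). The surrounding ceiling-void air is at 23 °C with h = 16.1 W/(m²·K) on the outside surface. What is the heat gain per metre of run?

q′ ≈ 3.82 W/m

Radial resistances (cylindrical: R_cond = ln(r_o/r_i)/(2πkL), R_conv = 1/(h·2πrL)):
R_inner film = 1/(h_i·2πr₁L) = 1/(441×2π×0.029×1) = 0.01244 K/W
R_brass pipe wall = ln(36.2/29)/(2π×118×1) = 2.991×10^-4 K/W
R_extruded polystyrene = ln(81.2/36.2)/(2π×0.0298×1) = 4.315 K/W
R_outer film = 1/(h_o·2πr_oL) = 1/(16.1×2π×0.0812×1) = 0.1217 K/W
R_total = 4.449 K/W
Q = ΔT/R_total = 17/4.449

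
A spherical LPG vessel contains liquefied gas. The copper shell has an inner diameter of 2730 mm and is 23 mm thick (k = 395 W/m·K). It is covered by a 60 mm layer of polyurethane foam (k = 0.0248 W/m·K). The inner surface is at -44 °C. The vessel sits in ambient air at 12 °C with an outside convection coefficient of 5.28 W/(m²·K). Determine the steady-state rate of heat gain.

For a spherical shell R = (1/r₁ − 1/r₂)/(4πk); film R = 1/(h·4πr²). In series:
R_copper shell = (1/1.365 − 1/1.388)/(4π×395) = 2.446×10^-6 K/W
R_polyurethane foam = (1/1.388 − 1/1.448)/(4π×0.0248) = 0.09579 K/W
R_outer film = 1/(h·4πr_o²) = 1/(5.28×4π×1.448²) = 0.007188 K/W
R_total = 0.103 K/W
Q = ΔT/R_total = 56/0.103

Q ≈ 544 W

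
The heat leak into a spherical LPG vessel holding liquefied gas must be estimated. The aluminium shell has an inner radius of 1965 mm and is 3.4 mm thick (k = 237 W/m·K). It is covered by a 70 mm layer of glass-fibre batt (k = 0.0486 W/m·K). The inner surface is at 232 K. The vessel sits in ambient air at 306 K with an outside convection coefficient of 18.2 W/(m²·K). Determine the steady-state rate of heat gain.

Q ≈ 2500 W

Spherical conduction: R = (1/r_in − 1/r_out)/(4πk) per layer; series-sum.
R_aluminium shell = (1/1.965 − 1/1.9684)/(4π×237) = 2.952×10^-7 K/W
R_glass-fibre batt = (1/1.9684 − 1/2.0384)/(4π×0.0486) = 0.02857 K/W
R_outer film = 1/(h·4πr_o²) = 1/(18.2×4π×2.0384²) = 0.001052 K/W
R_total = 0.02962 K/W
Q = ΔT/R_total = 74/0.02962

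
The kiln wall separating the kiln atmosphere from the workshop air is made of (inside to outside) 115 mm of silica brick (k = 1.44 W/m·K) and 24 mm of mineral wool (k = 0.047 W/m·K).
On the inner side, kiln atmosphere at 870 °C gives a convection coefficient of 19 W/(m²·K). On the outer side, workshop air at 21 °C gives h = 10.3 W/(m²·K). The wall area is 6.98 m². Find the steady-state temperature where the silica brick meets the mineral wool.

T ≈ 718 °C

Treating each layer as a thermal resistance in series:
R_inner film = 1/(h_i·A) = 1/(19×6.98) = 0.00754 K/W
R_silica brick = L/(kA) = 0.115/(1.44×6.98) = 0.01144 K/W
R_mineral wool = L/(kA) = 0.024/(0.047×6.98) = 0.07316 K/W
R_outer film = 1/(h_o·A) = 1/(10.3×6.98) = 0.01391 K/W
R_total = 0.106 K/W;  Q = ΔT/R_total = 849/0.106 = 8006 W
T_interface = T_inner − Q·ΣR(inner→interface) = 870 − 8010×0.01898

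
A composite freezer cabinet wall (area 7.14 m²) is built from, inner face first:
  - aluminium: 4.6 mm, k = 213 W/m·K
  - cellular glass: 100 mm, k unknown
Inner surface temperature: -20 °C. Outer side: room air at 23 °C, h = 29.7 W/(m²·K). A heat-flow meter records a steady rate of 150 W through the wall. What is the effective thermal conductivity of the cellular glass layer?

Series thermal resistances:
R_aluminium = L/(kA) = 0.0046/(213×7.14) = 3.025×10^-6 K/W
R_outer film = 1/(h_o·A) = 1/(29.7×7.14) = 0.004716 K/W
Sum of known resistances R_other = 0.004719 K/W
Total R = ΔT/Q = 43/150 = 0.2867 K/W
R_cellular glass = R_total − R_other = 0.2819 K/W
k = L/(R·A) = 0.1/(0.2819×7.14)

k ≈ 0.0497 W/(m·K)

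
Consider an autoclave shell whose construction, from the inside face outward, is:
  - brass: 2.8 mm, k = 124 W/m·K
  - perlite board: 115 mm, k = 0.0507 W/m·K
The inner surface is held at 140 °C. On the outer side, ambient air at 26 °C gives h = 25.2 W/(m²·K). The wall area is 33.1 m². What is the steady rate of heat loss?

Treating each layer as a thermal resistance in series:
R_brass = L/(kA) = 0.0028/(124×33.1) = 6.822×10^-7 K/W
R_perlite board = L/(kA) = 0.115/(0.0507×33.1) = 0.06853 K/W
R_outer film = 1/(h_o·A) = 1/(25.2×33.1) = 0.001199 K/W
R_total = 0.06973 K/W
Q = ΔT / R_total = 114 / 0.06973

Q ≈ 1630 W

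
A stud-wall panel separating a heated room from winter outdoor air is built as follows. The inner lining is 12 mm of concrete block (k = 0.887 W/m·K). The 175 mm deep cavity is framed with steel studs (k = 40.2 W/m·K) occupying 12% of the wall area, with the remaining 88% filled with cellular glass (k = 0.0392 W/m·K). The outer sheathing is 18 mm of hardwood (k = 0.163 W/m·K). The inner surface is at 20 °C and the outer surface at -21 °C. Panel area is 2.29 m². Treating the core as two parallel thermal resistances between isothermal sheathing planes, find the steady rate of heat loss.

Q ≈ 587 W

Sheathing layers in series; stud and cavity paths in parallel between them.
R_inner = 0.012/(0.887×2.29) = 0.005908 K/W
R_stud  = 0.175/(40.2×0.12×2.29) = 0.01584 K/W
R_cav   = 0.175/(0.0392×0.88×2.29) = 2.215 K/W
1/R_core = 1/R_stud + 1/R_cav → R_core = 0.01573 K/W
R_outer = 0.018/(0.163×2.29) = 0.04822 K/W
R_total = 0.06986 K/W
Q = ΔT/R_total = 41/0.06986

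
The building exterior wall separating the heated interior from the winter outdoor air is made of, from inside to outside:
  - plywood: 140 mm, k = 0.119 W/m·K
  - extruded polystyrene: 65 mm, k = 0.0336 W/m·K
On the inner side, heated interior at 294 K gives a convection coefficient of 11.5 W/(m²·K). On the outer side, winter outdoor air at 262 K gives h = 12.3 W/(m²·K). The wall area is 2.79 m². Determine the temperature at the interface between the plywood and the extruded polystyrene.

Treating each layer as a thermal resistance in series:
R_inner film = 1/(h_i·A) = 1/(11.5×2.79) = 0.03117 K/W
R_plywood = L/(kA) = 0.14/(0.119×2.79) = 0.4217 K/W
R_extruded polystyrene = L/(kA) = 0.065/(0.0336×2.79) = 0.6934 K/W
R_outer film = 1/(h_o·A) = 1/(12.3×2.79) = 0.02914 K/W
R_total = 1.175 K/W;  Q = ΔT/R_total = 32/1.175 = 27.23 W
T_interface = T_inner − Q·ΣR(inner→interface) = 294 − 27.2×0.4528

T ≈ 282 K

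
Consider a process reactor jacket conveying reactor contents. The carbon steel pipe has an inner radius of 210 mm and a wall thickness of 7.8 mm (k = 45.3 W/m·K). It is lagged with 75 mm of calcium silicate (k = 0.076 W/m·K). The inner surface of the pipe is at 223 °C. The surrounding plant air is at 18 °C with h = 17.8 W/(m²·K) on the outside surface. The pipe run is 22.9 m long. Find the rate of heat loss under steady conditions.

Treating each annulus and film as a series resistance:
R_carbon steel pipe wall = ln(217.8/210)/(2π×45.3×22.9) = 5.595×10^-6 K/W
R_calcium silicate = ln(292.8/217.8)/(2π×0.076×22.9) = 0.02706 K/W
R_outer film = 1/(h_o·2πr_oL) = 1/(17.8×2π×0.2928×22.9) = 0.001334 K/W
R_total = 0.0284 K/W
Q = ΔT/R_total = 205/0.0284

Q ≈ 7220 W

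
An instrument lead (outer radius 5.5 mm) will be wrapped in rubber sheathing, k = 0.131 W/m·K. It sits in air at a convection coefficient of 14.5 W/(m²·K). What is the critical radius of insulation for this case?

r_cr ≈ 9.03 mm

For a cylinder r_cr = k/h = 0.131/14.5
r_cr = 9.03 mm; since the bare radius (5.5 mm) is below r_cr, adding a thin layer of insulation will *increase* heat loss.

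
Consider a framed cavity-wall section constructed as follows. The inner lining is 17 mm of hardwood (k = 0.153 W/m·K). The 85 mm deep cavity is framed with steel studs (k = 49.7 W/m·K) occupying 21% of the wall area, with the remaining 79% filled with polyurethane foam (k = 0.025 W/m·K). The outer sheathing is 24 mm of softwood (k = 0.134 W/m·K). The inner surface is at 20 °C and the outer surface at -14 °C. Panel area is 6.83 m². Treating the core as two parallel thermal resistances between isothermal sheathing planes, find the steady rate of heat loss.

Q ≈ 778 W

Sheathing layers in series; stud and cavity paths in parallel between them.
R_inner = 0.017/(0.153×6.83) = 0.01627 K/W
R_stud  = 0.085/(49.7×0.21×6.83) = 0.001192 K/W
R_cav   = 0.085/(0.025×0.79×6.83) = 0.6301 K/W
1/R_core = 1/R_stud + 1/R_cav → R_core = 0.00119 K/W
R_outer = 0.024/(0.134×6.83) = 0.02622 K/W
R_total = 0.04368 K/W
Q = ΔT/R_total = 34/0.04368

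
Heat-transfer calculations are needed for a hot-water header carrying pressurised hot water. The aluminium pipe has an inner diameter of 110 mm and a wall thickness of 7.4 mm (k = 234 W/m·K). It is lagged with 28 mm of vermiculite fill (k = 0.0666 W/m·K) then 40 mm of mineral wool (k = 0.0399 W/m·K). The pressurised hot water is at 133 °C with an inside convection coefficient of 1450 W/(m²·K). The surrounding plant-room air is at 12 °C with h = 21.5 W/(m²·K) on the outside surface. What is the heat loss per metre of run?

q′ ≈ 50.3 W/m

Radial resistances (cylindrical: R_cond = ln(r_o/r_i)/(2πkL), R_conv = 1/(h·2πrL)):
R_inner film = 1/(h_i·2πr₁L) = 1/(1450×2π×0.055×1) = 0.001996 K/W
R_aluminium pipe wall = ln(62.4/55)/(2π×234×1) = 8.586×10^-5 K/W
R_vermiculite fill = ln(90.4/62.4)/(2π×0.0666×1) = 0.8858 K/W
R_mineral wool = ln(130.4/90.4)/(2π×0.0399×1) = 1.461 K/W
R_outer film = 1/(h_o·2πr_oL) = 1/(21.5×2π×0.1304×1) = 0.05677 K/W
R_total = 2.406 K/W
Q = ΔT/R_total = 121/2.406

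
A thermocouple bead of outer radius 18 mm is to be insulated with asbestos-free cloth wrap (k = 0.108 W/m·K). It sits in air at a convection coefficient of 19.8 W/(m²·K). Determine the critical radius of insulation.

r_cr ≈ 10.9 mm

For a sphere r_cr = 2k/h = 2×0.108/19.8
r_cr = 10.9 mm; since the bare radius (18 mm) is above r_cr, any added insulation will reduce heat loss.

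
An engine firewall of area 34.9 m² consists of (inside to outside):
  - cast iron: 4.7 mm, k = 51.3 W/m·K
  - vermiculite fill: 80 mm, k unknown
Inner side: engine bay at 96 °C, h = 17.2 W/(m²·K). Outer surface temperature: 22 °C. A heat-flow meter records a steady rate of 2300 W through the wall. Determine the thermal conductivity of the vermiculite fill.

Series thermal resistances:
R_inner film = 1/(h_i·A) = 1/(17.2×34.9) = 0.001666 K/W
R_cast iron = L/(kA) = 0.0047/(51.3×34.9) = 2.625×10^-6 K/W
Sum of known resistances R_other = 0.001669 K/W
Total R = ΔT/Q = 74/2300 = 0.03217 K/W
R_vermiculite fill = R_total − R_other = 0.03051 K/W
k = L/(R·A) = 0.08/(0.03051×34.9)

k ≈ 0.0751 W/(m·K)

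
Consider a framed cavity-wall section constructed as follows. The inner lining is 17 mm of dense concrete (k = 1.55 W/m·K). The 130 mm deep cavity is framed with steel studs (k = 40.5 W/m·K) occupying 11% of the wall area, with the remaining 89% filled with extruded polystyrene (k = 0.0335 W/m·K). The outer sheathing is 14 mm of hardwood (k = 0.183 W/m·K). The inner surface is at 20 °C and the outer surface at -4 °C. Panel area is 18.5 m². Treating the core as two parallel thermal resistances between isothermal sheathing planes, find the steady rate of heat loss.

Q ≈ 3810 W

Sheathing layers in series; stud and cavity paths in parallel between them.
R_inner = 0.017/(1.55×18.5) = 5.929×10^-4 K/W
R_stud  = 0.13/(40.5×0.11×18.5) = 0.001577 K/W
R_cav   = 0.13/(0.0335×0.89×18.5) = 0.2357 K/W
1/R_core = 1/R_stud + 1/R_cav → R_core = 0.001567 K/W
R_outer = 0.014/(0.183×18.5) = 0.004135 K/W
R_total = 0.006295 K/W
Q = ΔT/R_total = 24/0.006295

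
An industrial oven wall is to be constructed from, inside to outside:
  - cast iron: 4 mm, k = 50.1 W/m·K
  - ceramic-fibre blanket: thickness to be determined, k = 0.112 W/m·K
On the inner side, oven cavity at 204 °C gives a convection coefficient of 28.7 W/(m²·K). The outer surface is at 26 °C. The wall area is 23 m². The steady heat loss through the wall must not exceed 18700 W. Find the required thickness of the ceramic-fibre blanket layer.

L ≈ 20.6 mm

Using the resistance-network approach (series):
R_inner film = 1/(h_i·A) = 1/(28.7×23) = 0.001515 K/W
R_cast iron = L/(kA) = 0.004/(50.1×23) = 3.471×10^-6 K/W
Sum of the known resistances R_other = 0.001518 K/W
Required total resistance R_tot = ΔT/Q_allow = 178/18700 = 0.009519 K/W
R_ceramic-fibre blanket = R_tot − R_other = 0.008 K/W
L = R·k·A = 0.008×0.112×23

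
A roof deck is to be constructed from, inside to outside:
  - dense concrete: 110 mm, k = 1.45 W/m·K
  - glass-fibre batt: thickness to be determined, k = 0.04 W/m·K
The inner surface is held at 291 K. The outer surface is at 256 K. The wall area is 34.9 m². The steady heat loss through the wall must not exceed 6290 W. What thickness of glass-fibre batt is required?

L ≈ 4.73 mm

Treating each layer as a thermal resistance in series:
R_dense concrete = L/(kA) = 0.11/(1.45×34.9) = 0.002174 K/W
Sum of the known resistances R_other = 0.002174 K/W
Required total resistance R_tot = ΔT/Q_allow = 35/6290 = 0.005564 K/W
R_glass-fibre batt = R_tot − R_other = 0.003391 K/W
L = R·k·A = 0.003391×0.04×34.9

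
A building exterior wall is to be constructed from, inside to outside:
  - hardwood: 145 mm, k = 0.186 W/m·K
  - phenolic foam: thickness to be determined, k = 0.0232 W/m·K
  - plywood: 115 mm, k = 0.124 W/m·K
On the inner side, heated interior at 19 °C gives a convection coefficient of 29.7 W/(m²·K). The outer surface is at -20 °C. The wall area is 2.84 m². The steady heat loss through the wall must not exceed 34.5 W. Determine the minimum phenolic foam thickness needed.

L ≈ 34.1 mm

Using the resistance-network approach (series):
R_inner film = 1/(h_i·A) = 1/(29.7×2.84) = 0.01186 K/W
R_hardwood = L/(kA) = 0.145/(0.186×2.84) = 0.2745 K/W
R_plywood = L/(kA) = 0.115/(0.124×2.84) = 0.3266 K/W
Sum of the known resistances R_other = 0.6129 K/W
Required total resistance R_tot = ΔT/Q_allow = 39/34.5 = 1.13 K/W
R_phenolic foam = R_tot − R_other = 0.5175 K/W
L = R·k·A = 0.5175×0.0232×2.84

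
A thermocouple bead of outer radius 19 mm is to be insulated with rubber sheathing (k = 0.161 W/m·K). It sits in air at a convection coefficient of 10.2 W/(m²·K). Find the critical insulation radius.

For a sphere r_cr = 2k/h = 2×0.161/10.2
r_cr = 31.6 mm; since the bare radius (19 mm) is below r_cr, adding a thin layer of insulation will *increase* heat loss.

r_cr ≈ 31.6 mm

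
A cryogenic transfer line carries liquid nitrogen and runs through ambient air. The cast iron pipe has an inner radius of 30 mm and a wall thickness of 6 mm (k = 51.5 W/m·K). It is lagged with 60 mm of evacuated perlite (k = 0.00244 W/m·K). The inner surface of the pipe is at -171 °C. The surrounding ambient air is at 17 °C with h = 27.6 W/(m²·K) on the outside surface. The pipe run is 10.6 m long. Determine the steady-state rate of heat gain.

Cylindrical conduction, so R = ln(r₂/r₁)/(2πkL) per layer, in series:
R_cast iron pipe wall = ln(36/30)/(2π×51.5×10.6) = 5.316×10^-5 K/W
R_evacuated perlite = ln(96/36)/(2π×0.00244×10.6) = 6.036 K/W
R_outer film = 1/(h_o·2πr_oL) = 1/(27.6×2π×0.096×10.6) = 0.005667 K/W
R_total = 6.041 K/W
Q = ΔT/R_total = 188/6.041

Q ≈ 31.1 W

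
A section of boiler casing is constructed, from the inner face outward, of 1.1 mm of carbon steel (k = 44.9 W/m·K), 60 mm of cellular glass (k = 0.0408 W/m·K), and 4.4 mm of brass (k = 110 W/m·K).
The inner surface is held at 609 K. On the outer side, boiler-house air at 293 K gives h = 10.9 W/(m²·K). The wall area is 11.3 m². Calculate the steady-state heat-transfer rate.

Series thermal resistances:
R_carbon steel = L/(kA) = 0.0011/(44.9×11.3) = 2.168×10^-6 K/W
R_cellular glass = L/(kA) = 0.06/(0.0408×11.3) = 0.1301 K/W
R_brass = L/(kA) = 0.0044/(110×11.3) = 3.54×10^-6 K/W
R_outer film = 1/(h_o·A) = 1/(10.9×11.3) = 0.008119 K/W
R_total = 0.1383 K/W
Q = ΔT / R_total = 316 / 0.1383

Q ≈ 2290 W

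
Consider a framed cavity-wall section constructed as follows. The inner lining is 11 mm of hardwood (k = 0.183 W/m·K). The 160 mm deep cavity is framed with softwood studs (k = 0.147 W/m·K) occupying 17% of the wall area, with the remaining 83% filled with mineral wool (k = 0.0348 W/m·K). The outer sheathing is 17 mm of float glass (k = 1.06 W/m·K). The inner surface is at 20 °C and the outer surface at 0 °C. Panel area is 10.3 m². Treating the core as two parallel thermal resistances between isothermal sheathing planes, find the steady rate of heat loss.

Sheathing layers in series; stud and cavity paths in parallel between them.
R_inner = 0.011/(0.183×10.3) = 0.005836 K/W
R_stud  = 0.16/(0.147×0.17×10.3) = 0.6216 K/W
R_cav   = 0.16/(0.0348×0.83×10.3) = 0.5378 K/W
1/R_core = 1/R_stud + 1/R_cav → R_core = 0.2883 K/W
R_outer = 0.017/(1.06×10.3) = 0.001557 K/W
R_total = 0.2957 K/W
Q = ΔT/R_total = 20/0.2957

Q ≈ 67.6 W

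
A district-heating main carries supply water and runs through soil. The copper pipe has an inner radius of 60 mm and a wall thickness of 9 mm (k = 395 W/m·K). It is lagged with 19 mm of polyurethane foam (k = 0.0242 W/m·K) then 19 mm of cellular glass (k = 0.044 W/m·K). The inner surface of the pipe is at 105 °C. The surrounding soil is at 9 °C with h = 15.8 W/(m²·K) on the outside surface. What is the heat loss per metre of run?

Cylindrical conduction, so R = ln(r₂/r₁)/(2πkL) per layer, in series:
R_copper pipe wall = ln(69/60)/(2π×395×1) = 5.631×10^-5 K/W
R_polyurethane foam = ln(88/69)/(2π×0.0242×1) = 1.6 K/W
R_cellular glass = ln(107/88)/(2π×0.044×1) = 0.7071 K/W
R_outer film = 1/(h_o·2πr_oL) = 1/(15.8×2π×0.107×1) = 0.09414 K/W
R_total = 2.401 K/W
Q = ΔT/R_total = 96/2.401

q′ ≈ 40 W/m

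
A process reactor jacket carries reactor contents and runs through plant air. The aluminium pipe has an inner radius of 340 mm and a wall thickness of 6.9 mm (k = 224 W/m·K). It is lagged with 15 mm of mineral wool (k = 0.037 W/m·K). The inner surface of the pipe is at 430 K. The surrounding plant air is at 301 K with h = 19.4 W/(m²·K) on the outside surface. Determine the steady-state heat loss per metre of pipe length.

Radial resistances (cylindrical: R_cond = ln(r_o/r_i)/(2πkL), R_conv = 1/(h·2πrL)):
R_aluminium pipe wall = ln(346.9/340)/(2π×224×1) = 1.427×10^-5 K/W
R_mineral wool = ln(361.9/346.9)/(2π×0.037×1) = 0.1821 K/W
R_outer film = 1/(h_o·2πr_oL) = 1/(19.4×2π×0.3619×1) = 0.02267 K/W
R_total = 0.2048 K/W
Q = ΔT/R_total = 129/0.2048

q′ ≈ 630 W/m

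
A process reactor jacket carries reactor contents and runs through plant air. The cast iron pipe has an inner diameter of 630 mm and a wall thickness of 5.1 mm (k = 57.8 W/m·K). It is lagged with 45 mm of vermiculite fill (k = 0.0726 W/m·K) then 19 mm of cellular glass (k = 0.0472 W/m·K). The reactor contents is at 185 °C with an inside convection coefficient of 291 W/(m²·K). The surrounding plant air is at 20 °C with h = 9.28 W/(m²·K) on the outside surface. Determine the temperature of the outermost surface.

For a radial system each layer contributes R = ln(r_out/r_in)/(2πkL); films add R = 1/(hA).
R_inner film = 1/(h_i·2πr₁L) = 1/(291×2π×0.315×1) = 0.001736 K/W
R_cast iron pipe wall = ln(320.1/315)/(2π×57.8×1) = 4.422×10^-5 K/W
R_vermiculite fill = ln(365.1/320.1)/(2π×0.0726×1) = 0.2884 K/W
R_cellular glass = ln(384.1/365.1)/(2π×0.0472×1) = 0.1711 K/W
R_outer film = 1/(h_o·2πr_oL) = 1/(9.28×2π×0.3841×1) = 0.04465 K/W
R_total = 0.5059 K/W
Q = ΔT/R_total = 165/0.5059
Q = 326 W/m
T_interface = T_inner − Q·ΣR(inner→interface) = 185 − 326×0.4612

T ≈ 34.6 °C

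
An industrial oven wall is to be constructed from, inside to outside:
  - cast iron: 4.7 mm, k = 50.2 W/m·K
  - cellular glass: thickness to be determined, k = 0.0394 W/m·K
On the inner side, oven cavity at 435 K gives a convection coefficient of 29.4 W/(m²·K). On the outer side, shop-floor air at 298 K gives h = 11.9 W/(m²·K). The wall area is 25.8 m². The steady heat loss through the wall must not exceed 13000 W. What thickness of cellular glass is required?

Using the resistance-network approach (series):
R_inner film = 1/(h_i·A) = 1/(29.4×25.8) = 0.001318 K/W
R_cast iron = L/(kA) = 0.0047/(50.2×25.8) = 3.629×10^-6 K/W
R_outer film = 1/(h_o·A) = 1/(11.9×25.8) = 0.003257 K/W
Sum of the known resistances R_other = 0.004579 K/W
Required total resistance R_tot = ΔT/Q_allow = 137/13000 = 0.01054 K/W
R_cellular glass = R_tot − R_other = 0.005959 K/W
L = R·k·A = 0.005959×0.0394×25.8

L ≈ 6.06 mm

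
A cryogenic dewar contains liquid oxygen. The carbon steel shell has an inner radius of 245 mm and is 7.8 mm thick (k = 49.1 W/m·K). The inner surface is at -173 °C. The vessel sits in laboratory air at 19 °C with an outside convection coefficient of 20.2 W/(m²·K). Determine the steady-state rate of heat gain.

Each spherical layer contributes R = (1/r_i − 1/r_o)/(4πk):
R_carbon steel shell = (1/0.245 − 1/0.2528)/(4π×49.1) = 2.041×10^-4 K/W
R_outer film = 1/(h·4πr_o²) = 1/(20.2×4π×0.2528²) = 0.06164 K/W
R_total = 0.06185 K/W
Q = ΔT/R_total = 192/0.06185

Q ≈ 3100 W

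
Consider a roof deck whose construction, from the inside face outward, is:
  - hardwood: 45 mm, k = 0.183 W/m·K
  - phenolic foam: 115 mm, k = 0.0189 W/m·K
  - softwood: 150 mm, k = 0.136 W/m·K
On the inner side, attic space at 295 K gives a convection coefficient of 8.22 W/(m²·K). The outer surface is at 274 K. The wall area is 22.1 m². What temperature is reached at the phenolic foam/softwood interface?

T ≈ 277 K

Thermal resistances in series:
R_inner film = 1/(h_i·A) = 1/(8.22×22.1) = 0.005505 K/W
R_hardwood = L/(kA) = 0.045/(0.183×22.1) = 0.01113 K/W
R_phenolic foam = L/(kA) = 0.115/(0.0189×22.1) = 0.2753 K/W
R_softwood = L/(kA) = 0.15/(0.136×22.1) = 0.04991 K/W
R_total = 0.3419 K/W;  Q = ΔT/R_total = 21/0.3419 = 61.43 W
T_interface = T_inner − Q·ΣR(inner→interface) = 295 − 61.4×0.292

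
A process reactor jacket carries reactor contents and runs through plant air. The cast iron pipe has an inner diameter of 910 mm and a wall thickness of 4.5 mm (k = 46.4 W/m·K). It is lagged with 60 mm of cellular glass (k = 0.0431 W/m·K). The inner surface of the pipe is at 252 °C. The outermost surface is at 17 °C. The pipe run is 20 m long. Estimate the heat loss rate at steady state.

Q ≈ 10400 W

Radial resistances (cylindrical: R_cond = ln(r_o/r_i)/(2πkL), R_conv = 1/(h·2πrL)):
R_cast iron pipe wall = ln(459.5/455)/(2π×46.4×20) = 1.688×10^-6 K/W
R_cellular glass = ln(519.5/459.5)/(2π×0.0431×20) = 0.02266 K/W
R_total = 0.02266 K/W
Q = ΔT/R_total = 235/0.02266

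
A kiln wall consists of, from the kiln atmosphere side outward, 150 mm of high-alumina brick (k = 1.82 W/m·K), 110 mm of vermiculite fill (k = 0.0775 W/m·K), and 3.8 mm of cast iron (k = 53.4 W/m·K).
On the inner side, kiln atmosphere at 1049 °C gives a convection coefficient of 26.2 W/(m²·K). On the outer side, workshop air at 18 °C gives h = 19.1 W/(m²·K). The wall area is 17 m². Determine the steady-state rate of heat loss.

Q ≈ 11000 W

Using the resistance-network approach (series):
R_inner film = 1/(h_i·A) = 1/(26.2×17) = 0.002245 K/W
R_high-alumina brick = L/(kA) = 0.15/(1.82×17) = 0.004848 K/W
R_vermiculite fill = L/(kA) = 0.11/(0.0775×17) = 0.08349 K/W
R_cast iron = L/(kA) = 0.0038/(53.4×17) = 4.186×10^-6 K/W
R_outer film = 1/(h_o·A) = 1/(19.1×17) = 0.00308 K/W
R_total = 0.09367 K/W
Q = ΔT / R_total = 1031 / 0.09367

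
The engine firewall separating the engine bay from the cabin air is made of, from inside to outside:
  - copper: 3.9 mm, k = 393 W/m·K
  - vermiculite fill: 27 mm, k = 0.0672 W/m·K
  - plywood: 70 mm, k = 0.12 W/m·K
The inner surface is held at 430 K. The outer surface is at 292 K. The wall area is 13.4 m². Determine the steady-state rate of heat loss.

Q ≈ 1880 W

Using the resistance-network approach (series):
R_copper = L/(kA) = 0.0039/(393×13.4) = 7.406×10^-7 K/W
R_vermiculite fill = L/(kA) = 0.027/(0.0672×13.4) = 0.02998 K/W
R_plywood = L/(kA) = 0.07/(0.12×13.4) = 0.04353 K/W
R_total = 0.07352 K/W
Q = ΔT / R_total = 138 / 0.07352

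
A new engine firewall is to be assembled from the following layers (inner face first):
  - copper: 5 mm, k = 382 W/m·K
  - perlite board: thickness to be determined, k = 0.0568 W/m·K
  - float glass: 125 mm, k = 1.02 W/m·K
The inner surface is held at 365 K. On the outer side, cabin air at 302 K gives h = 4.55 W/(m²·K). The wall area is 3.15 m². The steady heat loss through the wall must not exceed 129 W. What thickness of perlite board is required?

Series thermal resistances:
R_copper = L/(kA) = 0.005/(382×3.15) = 4.155×10^-6 K/W
R_float glass = L/(kA) = 0.125/(1.02×3.15) = 0.0389 K/W
R_outer film = 1/(h_o·A) = 1/(4.55×3.15) = 0.06977 K/W
Sum of the known resistances R_other = 0.1087 K/W
Required total resistance R_tot = ΔT/Q_allow = 63/129 = 0.4884 K/W
R_perlite board = R_tot − R_other = 0.3797 K/W
L = R·k·A = 0.3797×0.0568×3.15

L ≈ 67.9 mm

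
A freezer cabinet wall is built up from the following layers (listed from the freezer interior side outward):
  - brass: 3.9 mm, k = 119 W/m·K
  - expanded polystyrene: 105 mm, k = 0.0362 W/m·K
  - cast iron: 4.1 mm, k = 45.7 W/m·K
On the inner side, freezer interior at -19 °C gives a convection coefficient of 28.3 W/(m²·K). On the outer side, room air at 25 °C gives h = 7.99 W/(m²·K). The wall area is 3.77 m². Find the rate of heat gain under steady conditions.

Q ≈ 54.2 W

Treating each layer as a thermal resistance in series:
R_inner film = 1/(h_i·A) = 1/(28.3×3.77) = 0.009373 K/W
R_brass = L/(kA) = 0.0039/(119×3.77) = 8.693×10^-6 K/W
R_expanded polystyrene = L/(kA) = 0.105/(0.0362×3.77) = 0.7694 K/W
R_cast iron = L/(kA) = 0.0041/(45.7×3.77) = 2.38×10^-5 K/W
R_outer film = 1/(h_o·A) = 1/(7.99×3.77) = 0.0332 K/W
R_total = 0.812 K/W
Q = ΔT / R_total = 44 / 0.812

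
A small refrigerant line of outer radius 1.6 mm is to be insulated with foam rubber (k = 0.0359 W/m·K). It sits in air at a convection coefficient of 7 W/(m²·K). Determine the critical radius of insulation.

For a cylinder r_cr = k/h = 0.0359/7
r_cr = 5.13 mm; since the bare radius (1.6 mm) is below r_cr, adding a thin layer of insulation will *increase* heat loss.

r_cr ≈ 5.13 mm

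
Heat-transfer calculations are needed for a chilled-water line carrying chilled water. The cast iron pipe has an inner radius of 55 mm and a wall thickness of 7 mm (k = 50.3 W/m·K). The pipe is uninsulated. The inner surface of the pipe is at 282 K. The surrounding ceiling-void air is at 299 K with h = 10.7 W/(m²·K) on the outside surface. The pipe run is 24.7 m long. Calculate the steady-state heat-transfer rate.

Treating each annulus and film as a series resistance:
R_cast iron pipe wall = ln(62/55)/(2π×50.3×24.7) = 1.535×10^-5 K/W
R_outer film = 1/(h_o·2πr_oL) = 1/(10.7×2π×0.062×24.7) = 0.009713 K/W
R_total = 0.009728 K/W
Q = ΔT/R_total = 17/0.009728

Q ≈ 1750 W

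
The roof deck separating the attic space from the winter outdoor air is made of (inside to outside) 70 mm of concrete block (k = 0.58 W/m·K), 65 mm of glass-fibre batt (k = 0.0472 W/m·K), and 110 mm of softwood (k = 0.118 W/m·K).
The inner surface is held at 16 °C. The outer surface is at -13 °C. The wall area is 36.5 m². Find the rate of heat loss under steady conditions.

Q ≈ 436 W

Treating each layer as a thermal resistance in series:
R_concrete block = L/(kA) = 0.07/(0.58×36.5) = 0.003307 K/W
R_glass-fibre batt = L/(kA) = 0.065/(0.0472×36.5) = 0.03773 K/W
R_softwood = L/(kA) = 0.11/(0.118×36.5) = 0.02554 K/W
R_total = 0.06658 K/W
Q = ΔT / R_total = 29 / 0.06658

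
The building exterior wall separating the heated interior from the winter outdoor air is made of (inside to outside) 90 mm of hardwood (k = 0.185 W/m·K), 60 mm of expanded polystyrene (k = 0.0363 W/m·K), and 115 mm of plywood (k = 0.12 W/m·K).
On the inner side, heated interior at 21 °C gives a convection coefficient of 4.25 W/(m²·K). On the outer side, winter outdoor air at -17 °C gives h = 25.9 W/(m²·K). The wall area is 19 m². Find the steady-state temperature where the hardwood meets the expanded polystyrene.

T ≈ 12.9 °C

Thermal resistances in series:
R_inner film = 1/(h_i·A) = 1/(4.25×19) = 0.01238 K/W
R_hardwood = L/(kA) = 0.09/(0.185×19) = 0.0256 K/W
R_expanded polystyrene = L/(kA) = 0.06/(0.0363×19) = 0.08699 K/W
R_plywood = L/(kA) = 0.115/(0.12×19) = 0.05044 K/W
R_outer film = 1/(h_o·A) = 1/(25.9×19) = 0.002032 K/W
R_total = 0.1775 K/W;  Q = ΔT/R_total = 38/0.1775 = 214.1 W
T_interface = T_inner − Q·ΣR(inner→interface) = 21 − 214×0.03799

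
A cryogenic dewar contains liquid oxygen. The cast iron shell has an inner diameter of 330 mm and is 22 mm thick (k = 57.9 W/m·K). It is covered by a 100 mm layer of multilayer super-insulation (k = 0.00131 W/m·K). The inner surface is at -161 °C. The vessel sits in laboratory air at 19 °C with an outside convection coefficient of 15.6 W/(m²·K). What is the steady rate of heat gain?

Spherical conduction: R = (1/r_in − 1/r_out)/(4πk) per layer; series-sum.
R_cast iron shell = (1/0.165 − 1/0.187)/(4π×57.9) = 9.8×10^-4 K/W
R_multilayer super-insulation = (1/0.187 − 1/0.287)/(4π×0.00131) = 113.2 K/W
R_outer film = 1/(h·4πr_o²) = 1/(15.6×4π×0.287²) = 0.06193 K/W
R_total = 113.2 K/W
Q = ΔT/R_total = 180/113.2

Q ≈ 1.59 W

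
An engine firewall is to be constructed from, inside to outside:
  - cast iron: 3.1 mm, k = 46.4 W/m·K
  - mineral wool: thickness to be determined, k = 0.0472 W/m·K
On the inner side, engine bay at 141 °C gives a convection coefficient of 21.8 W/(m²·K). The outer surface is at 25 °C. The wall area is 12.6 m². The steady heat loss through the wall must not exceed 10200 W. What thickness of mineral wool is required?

Series thermal resistances:
R_inner film = 1/(h_i·A) = 1/(21.8×12.6) = 0.003641 K/W
R_cast iron = L/(kA) = 0.0031/(46.4×12.6) = 5.302×10^-6 K/W
Sum of the known resistances R_other = 0.003646 K/W
Required total resistance R_tot = ΔT/Q_allow = 116/10200 = 0.01137 K/W
R_mineral wool = R_tot − R_other = 0.007727 K/W
L = R·k·A = 0.007727×0.0472×12.6

L ≈ 4.6 mm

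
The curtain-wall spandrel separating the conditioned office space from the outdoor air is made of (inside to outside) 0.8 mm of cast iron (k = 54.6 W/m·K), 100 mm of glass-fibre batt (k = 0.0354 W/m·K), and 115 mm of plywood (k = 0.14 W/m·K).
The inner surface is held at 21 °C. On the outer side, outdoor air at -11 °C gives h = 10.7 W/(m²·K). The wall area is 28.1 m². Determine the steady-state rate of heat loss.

Treating each layer as a thermal resistance in series:
R_cast iron = L/(kA) = 0.0008/(54.6×28.1) = 5.214×10^-7 K/W
R_glass-fibre batt = L/(kA) = 0.1/(0.0354×28.1) = 0.1005 K/W
R_plywood = L/(kA) = 0.115/(0.14×28.1) = 0.02923 K/W
R_outer film = 1/(h_o·A) = 1/(10.7×28.1) = 0.003326 K/W
R_total = 0.1331 K/W
Q = ΔT / R_total = 32 / 0.1331

Q ≈ 240 W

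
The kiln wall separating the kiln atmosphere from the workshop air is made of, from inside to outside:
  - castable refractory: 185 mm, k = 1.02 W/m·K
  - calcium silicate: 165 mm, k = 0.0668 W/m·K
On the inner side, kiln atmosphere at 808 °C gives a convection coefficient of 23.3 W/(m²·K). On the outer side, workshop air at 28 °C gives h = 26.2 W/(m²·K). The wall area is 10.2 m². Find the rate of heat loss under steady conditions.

Series thermal resistances:
R_inner film = 1/(h_i·A) = 1/(23.3×10.2) = 0.004208 K/W
R_castable refractory = L/(kA) = 0.185/(1.02×10.2) = 0.01778 K/W
R_calcium silicate = L/(kA) = 0.165/(0.0668×10.2) = 0.2422 K/W
R_outer film = 1/(h_o·A) = 1/(26.2×10.2) = 0.003742 K/W
R_total = 0.2679 K/W
Q = ΔT / R_total = 780 / 0.2679

Q ≈ 2910 W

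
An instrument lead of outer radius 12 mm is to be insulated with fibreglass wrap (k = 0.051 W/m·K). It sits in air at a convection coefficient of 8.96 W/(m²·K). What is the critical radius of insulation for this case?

r_cr ≈ 5.69 mm

For a cylinder r_cr = k/h = 0.051/8.96
r_cr = 5.69 mm; since the bare radius (12 mm) is above r_cr, any added insulation will reduce heat loss.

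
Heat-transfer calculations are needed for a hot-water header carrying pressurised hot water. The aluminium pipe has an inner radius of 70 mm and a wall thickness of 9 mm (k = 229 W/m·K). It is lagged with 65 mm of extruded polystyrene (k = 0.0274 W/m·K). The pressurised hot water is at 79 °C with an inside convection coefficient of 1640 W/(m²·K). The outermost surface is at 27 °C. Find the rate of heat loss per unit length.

q′ ≈ 14.9 W/m

Treating each annulus and film as a series resistance:
R_inner film = 1/(h_i·2πr₁L) = 1/(1640×2π×0.07×1) = 0.001386 K/W
R_aluminium pipe wall = ln(79/70)/(2π×229×1) = 8.406×10^-5 K/W
R_extruded polystyrene = ln(144/79)/(2π×0.0274×1) = 3.487 K/W
R_total = 3.489 K/W
Q = ΔT/R_total = 52/3.489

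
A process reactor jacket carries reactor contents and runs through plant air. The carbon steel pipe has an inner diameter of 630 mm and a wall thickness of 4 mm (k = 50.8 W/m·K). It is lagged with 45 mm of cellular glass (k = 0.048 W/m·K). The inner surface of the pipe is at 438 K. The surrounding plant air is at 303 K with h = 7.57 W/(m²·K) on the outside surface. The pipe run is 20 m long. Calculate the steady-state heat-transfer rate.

Q ≈ 5450 W

For a radial system each layer contributes R = ln(r_out/r_in)/(2πkL); films add R = 1/(hA).
R_carbon steel pipe wall = ln(319/315)/(2π×50.8×20) = 1.977×10^-6 K/W
R_cellular glass = ln(364/319)/(2π×0.048×20) = 0.02188 K/W
R_outer film = 1/(h_o·2πr_oL) = 1/(7.57×2π×0.364×20) = 0.002888 K/W
R_total = 0.02477 K/W
Q = ΔT/R_total = 135/0.02477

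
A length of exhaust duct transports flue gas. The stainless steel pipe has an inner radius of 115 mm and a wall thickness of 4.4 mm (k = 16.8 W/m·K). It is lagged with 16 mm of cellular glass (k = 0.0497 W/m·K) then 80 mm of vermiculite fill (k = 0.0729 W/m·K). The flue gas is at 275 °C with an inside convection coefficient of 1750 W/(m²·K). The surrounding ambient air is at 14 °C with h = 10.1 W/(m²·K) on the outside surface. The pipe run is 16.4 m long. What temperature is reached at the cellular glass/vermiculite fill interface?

For a radial system each layer contributes R = ln(r_out/r_in)/(2πkL); films add R = 1/(hA).
R_inner film = 1/(h_i·2πr₁L) = 1/(1750×2π×0.115×16.4) = 4.822×10^-5 K/W
R_stainless steel pipe wall = ln(119.4/115)/(2π×16.8×16.4) = 2.169×10^-5 K/W
R_cellular glass = ln(135.4/119.4)/(2π×0.0497×16.4) = 0.02456 K/W
R_vermiculite fill = ln(215.4/135.4)/(2π×0.0729×16.4) = 0.0618 K/W
R_outer film = 1/(h_o·2πr_oL) = 1/(10.1×2π×0.2154×16.4) = 0.004461 K/W
R_total = 0.09089 K/W
Q = ΔT/R_total = 261/0.09089
Q = 2870 W
T_interface = T_inner − Q·ΣR(inner→interface) = 275 − 2870×0.02463

T ≈ 204 °C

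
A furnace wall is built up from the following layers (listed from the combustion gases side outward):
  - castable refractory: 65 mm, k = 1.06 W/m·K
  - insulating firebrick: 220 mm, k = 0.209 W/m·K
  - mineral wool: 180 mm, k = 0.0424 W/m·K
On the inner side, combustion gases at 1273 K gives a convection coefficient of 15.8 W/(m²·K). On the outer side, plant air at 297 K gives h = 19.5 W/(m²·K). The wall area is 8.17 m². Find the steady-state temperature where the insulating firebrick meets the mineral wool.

T ≈ 1060 K

Model the wall as resistances in series:
R_inner film = 1/(h_i·A) = 1/(15.8×8.17) = 0.007747 K/W
R_castable refractory = L/(kA) = 0.065/(1.06×8.17) = 0.007506 K/W
R_insulating firebrick = L/(kA) = 0.22/(0.209×8.17) = 0.1288 K/W
R_mineral wool = L/(kA) = 0.18/(0.0424×8.17) = 0.5196 K/W
R_outer film = 1/(h_o·A) = 1/(19.5×8.17) = 0.006277 K/W
R_total = 0.67 K/W;  Q = ΔT/R_total = 976/0.67 = 1457 W
T_interface = T_inner − Q·ΣR(inner→interface) = 1273 − 1460×0.1441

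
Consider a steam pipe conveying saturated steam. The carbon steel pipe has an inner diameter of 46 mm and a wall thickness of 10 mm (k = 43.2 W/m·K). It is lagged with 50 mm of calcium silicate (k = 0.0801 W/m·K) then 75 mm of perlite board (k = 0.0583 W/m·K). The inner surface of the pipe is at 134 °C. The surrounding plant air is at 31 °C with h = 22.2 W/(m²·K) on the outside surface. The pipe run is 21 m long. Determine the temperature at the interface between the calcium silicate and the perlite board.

T ≈ 82.1 °C

Per-layer cylindrical resistances, series-summed:
R_carbon steel pipe wall = ln(33/23)/(2π×43.2×21) = 6.333×10^-5 K/W
R_calcium silicate = ln(83/33)/(2π×0.0801×21) = 0.08727 K/W
R_perlite board = ln(158/83)/(2π×0.0583×21) = 0.08369 K/W
R_outer film = 1/(h_o·2πr_oL) = 1/(22.2×2π×0.158×21) = 0.002161 K/W
R_total = 0.1732 K/W
Q = ΔT/R_total = 103/0.1732
Q = 595 W
T_interface = T_inner − Q·ΣR(inner→interface) = 134 − 595×0.08733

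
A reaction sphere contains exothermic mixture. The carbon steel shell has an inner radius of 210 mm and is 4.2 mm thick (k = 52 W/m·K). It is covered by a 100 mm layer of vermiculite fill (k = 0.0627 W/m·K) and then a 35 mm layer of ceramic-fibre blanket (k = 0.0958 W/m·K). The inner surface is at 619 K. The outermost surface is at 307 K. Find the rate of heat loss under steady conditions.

For a spherical shell R = (1/r₁ − 1/r₂)/(4πk); film R = 1/(h·4πr²). In series:
R_carbon steel shell = (1/0.21 − 1/0.2142)/(4π×52) = 1.429×10^-4 K/W
R_vermiculite fill = (1/0.2142 − 1/0.3142)/(4π×0.0627) = 1.886 K/W
R_ceramic-fibre blanket = (1/0.3142 − 1/0.3492)/(4π×0.0958) = 0.265 K/W
R_total = 2.151 K/W
Q = ΔT/R_total = 312/2.151

Q ≈ 145 W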